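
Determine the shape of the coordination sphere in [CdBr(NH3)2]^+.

trigonal planar

Ligand charges: each bromide is −1; ammonia is neutral. With an overall charge of +1 the cadmium centre must be in the +2 oxidation state.
Cadmium is a group-12 element; Cd(II) is therefore d¹⁰.
With 3 monodentate ligands the coordination number is 3.
Three ligands around a d¹⁰ centre minimise repulsion in a trigonal-planar arrangement.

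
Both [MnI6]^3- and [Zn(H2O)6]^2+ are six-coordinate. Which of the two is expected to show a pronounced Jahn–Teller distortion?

[MnI6]^3-: Summing ligand charges against the −3 overall charge gives an oxidation state of +3 for manganese. Manganese is a group-7 element; Mn(III) is therefore d⁴. Iodide is a weak-field ligand for a first-row metal, so the complex is high-spin. The t₂g³e_g¹ (high-spin) configuration has an unevenly filled e_g set; the Jahn–Teller theorem predicts a tetragonal distortion (typically axial elongation) to lift the degeneracy.
[Zn(H2O)6]^2+: Summing ligand charges against the +2 overall charge gives an oxidation state of +2 for zinc. Zn sits in group 12, so the d-electron count is 12 − 2 = 10. The d¹⁰ configuration leaves the e_g set evenly filled (or empty) — no strong Jahn–Teller driving force.

[MnI6]^3-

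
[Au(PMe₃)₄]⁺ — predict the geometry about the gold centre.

tetrahedral

Trimethylphosphine is neutral; balancing the +1 overall charge requires Au(I).
Gold is a group-11 element; Au(I) is therefore d¹⁰.
With 4 monodentate ligands the coordination number is 4.
A d¹⁰ ion has no crystal-field stabilisation preference between square planar and tetrahedral, so four ligands adopt the sterically favoured tetrahedral geometry.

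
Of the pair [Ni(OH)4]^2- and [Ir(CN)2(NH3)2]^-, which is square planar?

For [Ni(OH)4]^2-: Summing ligand charges against the −2 overall charge gives an oxidation state of +2 for nickel. Ni sits in group 10, so the d-electron count is 10 − 2 = 8. Hydroxide is a weak-field ligand. With weak-field ligands the CFSE gain from square planar is small, so a 3d d⁸ ion takes the sterically preferred tetrahedral geometry. → tetrahedral.
For [Ir(CN)2(NH3)2]^-: Each cyanide is −1; ammonia is neutral; balancing the −1 overall charge requires Ir(I). Iridium is a group-9 element; Ir(I) is therefore d⁸. A 5d d⁸ ion has a large crystal-field splitting; square planar leaves the high-energy d_{x²−y²} orbital empty and maximises CFSE. → square planar.

[Ir(CN)2(NH3)2]^-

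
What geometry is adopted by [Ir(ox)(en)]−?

square planar

Ligand charges: each oxalate is −2; ethylenediamine is neutral. With an overall charge of −1 the iridium centre must be in the +1 oxidation state.
Group 9 minus oxidation state 1 gives a d⁸ configuration.
Counting donor atoms: 1×oxalate (bidentate) → 2 donors; 1×ethylenediamine (bidentate) → 2 donors. Coordination number = 4.
A 5d d⁸ ion has a large crystal-field splitting; square planar leaves the high-energy d_{x²−y²} orbital empty and maximises CFSE.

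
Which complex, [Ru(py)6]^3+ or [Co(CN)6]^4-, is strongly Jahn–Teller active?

[Ru(py)6]^3+: Summing ligand charges against the +3 overall charge gives an oxidation state of +3 for ruthenium. Ruthenium is a group-8 element; Ru(III) is therefore d⁵. A 4d ion has a large Δₒ and is invariably low-spin. The d⁵ configuration leaves the e_g set evenly filled (or empty) — no strong Jahn–Teller driving force.
[Co(CN)6]^4-: Summing ligand charges against the −4 overall charge gives an oxidation state of +2 for cobalt. Co sits in group 9, so the d-electron count is 9 − 2 = 7. Cyanide is a strong-field ligand (high in the spectrochemical series) for a first-row metal, so the complex is low-spin. The t₂g⁶e_g¹ (low-spin) configuration has an unevenly filled e_g set; the Jahn–Teller theorem predicts a tetragonal distortion (typically axial elongation) to lift the degeneracy.

[Co(CN)6]^4-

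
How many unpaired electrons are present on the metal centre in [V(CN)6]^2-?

1 unpaired electron

Summing ligand charges against the −2 overall charge gives an oxidation state of +4 for vanadium.
V sits in group 5, so the d-electron count is 5 − 4 = 1.
In an octahedral field the d¹ configuration is t₂g¹e_g⁰ (only one arrangement possible), giving 1 unpaired electron.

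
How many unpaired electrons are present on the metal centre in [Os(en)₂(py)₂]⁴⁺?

2 unpaired electrons

Ligand charges: ethylenediamine is neutral; pyridine is neutral. With an overall charge of +4 the osmium centre must be in the +4 oxidation state.
Osmium is a group-8 element; Os(IV) is therefore d⁴.
Counting donor atoms: 2×ethylenediamine (bidentate) → 4 donors; 2×pyridine (monodentate) → 2 donors. Coordination number = 6.
The spin state decides the count: a 5d ion has a large Δₒ and is invariably low-spin.
An octahedral low-spin d⁴ ion is t₂g⁴e_g⁰, giving 2 unpaired electrons.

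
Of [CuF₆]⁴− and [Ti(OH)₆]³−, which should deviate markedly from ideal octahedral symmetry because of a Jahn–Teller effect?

[CuF₆]⁴−: Ligand charges: each fluoride is −1. With an overall charge of −4 the copper centre must be in the +2 oxidation state. Cu sits in group 11, so the d-electron count is 11 − 2 = 9. The t₂g⁶e_g³ configuration has an unevenly filled e_g set; the Jahn–Teller theorem predicts a tetragonal distortion (typically axial elongation) to lift the degeneracy.
[Ti(OH)₆]³−: Each hydroxide is −1; balancing the −3 overall charge requires Ti(III). Titanium is a group-4 element; Ti(III) is therefore d¹. The d¹ configuration leaves the e_g set evenly filled (or empty) — no strong Jahn–Teller driving force.

[CuF₆]⁴−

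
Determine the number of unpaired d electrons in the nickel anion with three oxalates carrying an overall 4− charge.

Ligand charges: each oxalate is −2. With an overall charge of −4 the nickel centre must be in the +2 oxidation state.
Ni sits in group 10, so the d-electron count is 10 − 2 = 8.
Counting donor atoms: 3×oxalate (bidentate) → 6 donors. Coordination number = 6.
In an octahedral field the d⁸ configuration is t₂g⁶e_g² (only one arrangement possible), giving 2 unpaired electrons.

2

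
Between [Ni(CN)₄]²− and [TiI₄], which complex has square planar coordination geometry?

[Ni(CN)₄]²−

For [Ni(CN)₄]²−: Ligand charges: each cyanide is −1. With an overall charge of −2 the nickel centre must be in the +2 oxidation state. Nickel is a group-10 element; Ni(II) is therefore d⁸. Cyanide is a strong-field ligand (high in the spectrochemical series). A 3d d⁸ ion with strong-field ligands gains enough CFSE to favour square planar over tetrahedral. → square planar.
For [TiI₄]: Summing ligand charges against the 0 overall charge gives an oxidation state of +4 for titanium. Titanium is a group-4 element; Ti(IV) is therefore d⁰. A d⁰ ion has no crystal-field stabilisation preference between square planar and tetrahedral, so four ligands adopt the sterically favoured tetrahedral geometry. → tetrahedral.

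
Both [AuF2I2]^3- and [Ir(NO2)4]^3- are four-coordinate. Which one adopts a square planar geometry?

[Ir(NO2)4]^3-

For [AuF2I2]^3-: Ligand charges: each fluoride is −1; each iodide is −1. With an overall charge of −3 the gold centre must be in the +1 oxidation state. Gold is a group-11 element; Au(I) is therefore d¹⁰. A d¹⁰ ion has no crystal-field stabilisation preference between square planar and tetrahedral, so four ligands adopt the sterically favoured tetrahedral geometry. → tetrahedral.
For [Ir(NO2)4]^3-: Each nitro (N-bound nitrite) is −1; balancing the −3 overall charge requires Ir(I). Group 9 minus oxidation state 1 gives a d⁸ configuration. A 5d d⁸ ion has a large crystal-field splitting; square planar leaves the high-energy d_{x²−y²} orbital empty and maximises CFSE. → square planar.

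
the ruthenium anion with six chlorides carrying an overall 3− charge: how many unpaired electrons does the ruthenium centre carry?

1 unpaired electron

Summing ligand charges against the −3 overall charge gives an oxidation state of +3 for ruthenium.
Group 8 minus oxidation state 3 gives a d⁵ configuration.
The spin state decides the count: a 4d ion has a large Δₒ and is invariably low-spin.
An octahedral low-spin d⁵ ion is t₂g⁵e_g⁰, giving 1 unpaired electron.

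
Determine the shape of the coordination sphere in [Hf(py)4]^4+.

tetrahedral

Pyridine is neutral; balancing the +4 overall charge requires Hf(IV).
Group 4 minus oxidation state 4 gives a d⁰ configuration.
Coordination number: 4.
A d⁰ ion has no crystal-field stabilisation preference between square planar and tetrahedral, so four ligands adopt the sterically favoured tetrahedral geometry.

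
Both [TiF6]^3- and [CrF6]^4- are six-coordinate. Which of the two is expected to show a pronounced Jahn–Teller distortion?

[TiF6]^3-: Summing ligand charges against the −3 overall charge gives an oxidation state of +3 for titanium. Group 4 minus oxidation state 3 gives a d¹ configuration. The d¹ configuration leaves the e_g set evenly filled (or empty) — no strong Jahn–Teller driving force.
[CrF6]^4-: Summing ligand charges against the −4 overall charge gives an oxidation state of +2 for chromium. Group 6 minus oxidation state 2 gives a d⁴ configuration. Fluoride is a weak-field ligand for a first-row metal, so the complex is high-spin. The t₂g³e_g¹ (high-spin) configuration has an unevenly filled e_g set; the Jahn–Teller theorem predicts a tetragonal distortion (typically axial elongation) to lift the degeneracy.

[CrF6]^4-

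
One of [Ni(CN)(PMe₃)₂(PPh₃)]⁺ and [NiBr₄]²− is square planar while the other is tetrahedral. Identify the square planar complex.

For [Ni(CN)(PMe₃)₂(PPh₃)]⁺: Summing ligand charges against the +1 overall charge gives an oxidation state of +2 for nickel. Nickel is a group-10 element; Ni(II) is therefore d⁸. Cyanide, trimethylphosphine, and triphenylphosphine are strong-field ligands (high in the spectrochemical series). A 3d d⁸ ion with strong-field ligands gains enough CFSE to favour square planar over tetrahedral. → square planar.
For [NiBr₄]²−: Ligand charges: each bromide is −1. With an overall charge of −2 the nickel centre must be in the +2 oxidation state. Ni sits in group 10, so the d-electron count is 10 − 2 = 8. Bromide is a weak-field ligand. With weak-field ligands the CFSE gain from square planar is small, so a 3d d⁸ ion takes the sterically preferred tetrahedral geometry. → tetrahedral.

[Ni(CN)(PMe₃)₂(PPh₃)]⁺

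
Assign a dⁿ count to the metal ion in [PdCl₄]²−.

Each chloride is −1; balancing the −2 overall charge requires Pd(II).
Group 10 minus oxidation state 2 gives a d⁸ configuration.

d⁸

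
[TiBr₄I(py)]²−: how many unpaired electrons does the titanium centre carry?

1 unpaired electron

Each bromide is −1; each iodide is −1; pyridine is neutral; balancing the −2 overall charge requires Ti(III).
Group 4 minus oxidation state 3 gives a d¹ configuration.
In an octahedral field the d¹ configuration is t₂g¹e_g⁰ (only one arrangement possible), giving 1 unpaired electron.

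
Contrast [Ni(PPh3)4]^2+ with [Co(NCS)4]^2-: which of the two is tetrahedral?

[Co(NCS)4]^2-

For [Ni(PPh3)4]^2+: Ligand charges: triphenylphosphine is neutral. With an overall charge of +2 the nickel centre must be in the +2 oxidation state. Ni sits in group 10, so the d-electron count is 10 − 2 = 8. Triphenylphosphine is a strong-field ligand (high in the spectrochemical series). A 3d d⁸ ion with strong-field ligands gains enough CFSE to favour square planar over tetrahedral. → square planar.
For [Co(NCS)4]^2-: Each isothiocyanate is −1; balancing the −2 overall charge requires Co(II). Co sits in group 9, so the d-electron count is 9 − 2 = 7. For a high-spin 3d d⁷ ion with weak-field ligands the small Δₜ gives little square-planar CFSE advantage, so four ligands adopt the sterically favoured tetrahedral geometry. → tetrahedral.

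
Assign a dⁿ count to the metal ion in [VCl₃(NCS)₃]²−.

Each chloride is −1; each isothiocyanate is −1; balancing the −2 overall charge requires V(IV).
Group 5 minus oxidation state 4 gives a d¹ configuration.

d1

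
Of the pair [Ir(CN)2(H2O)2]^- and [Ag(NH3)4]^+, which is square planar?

For [Ir(CN)2(H2O)2]^-: Summing ligand charges against the −1 overall charge gives an oxidation state of +1 for iridium. Iridium is a group-9 element; Ir(I) is therefore d⁸. A 5d d⁸ ion has a large crystal-field splitting; square planar leaves the high-energy d_{x²−y²} orbital empty and maximises CFSE. → square planar.
For [Ag(NH3)4]^+: Ligand charges: ammonia is neutral. With an overall charge of +1 the silver centre must be in the +1 oxidation state. Silver is a group-11 element; Ag(I) is therefore d¹⁰. A d¹⁰ ion has no crystal-field stabilisation preference between square planar and tetrahedral, so four ligands adopt the sterically favoured tetrahedral geometry. → tetrahedral.

[Ir(CN)2(H2O)2]^-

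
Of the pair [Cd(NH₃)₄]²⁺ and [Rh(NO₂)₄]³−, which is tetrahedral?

[Cd(NH₃)₄]²⁺

For [Cd(NH₃)₄]²⁺: Ligand charges: ammonia is neutral. With an overall charge of +2 the cadmium centre must be in the +2 oxidation state. Cadmium is a group-12 element; Cd(II) is therefore d¹⁰. A d¹⁰ ion has no crystal-field stabilisation preference between square planar and tetrahedral, so four ligands adopt the sterically favoured tetrahedral geometry. → tetrahedral.
For [Rh(NO₂)₄]³−: Each nitro (N-bound nitrite) is −1; balancing the −3 overall charge requires Rh(I). Rh sits in group 9, so the d-electron count is 9 − 1 = 8. A 4d d⁸ ion has a large crystal-field splitting; square planar leaves the high-energy d_{x²−y²} orbital empty and maximises CFSE. → square planar.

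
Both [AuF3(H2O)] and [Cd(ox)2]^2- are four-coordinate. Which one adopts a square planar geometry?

[AuF3(H2O)]

For [AuF3(H2O)]: Each fluoride is −1; water is neutral; balancing the 0 overall charge requires Au(III). Group 11 minus oxidation state 3 gives a d⁸ configuration. A 5d d⁸ ion has a large crystal-field splitting; square planar leaves the high-energy d_{x²−y²} orbital empty and maximises CFSE. → square planar.
For [Cd(ox)2]^2-: Each oxalate is −2; balancing the −2 overall charge requires Cd(II). Cadmium is a group-12 element; Cd(II) is therefore d¹⁰. A d¹⁰ ion has no crystal-field stabilisation preference between square planar and tetrahedral, so four ligands adopt the sterically favoured tetrahedral geometry. → tetrahedral.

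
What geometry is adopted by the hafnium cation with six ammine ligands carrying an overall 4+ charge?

octahedral

Summing ligand charges against the +4 overall charge gives an oxidation state of +4 for hafnium.
Hafnium is a group-4 element; Hf(IV) is therefore d⁰.
Coordination number: 6.
Six donors around a single metal centre give an octahedral coordination sphere.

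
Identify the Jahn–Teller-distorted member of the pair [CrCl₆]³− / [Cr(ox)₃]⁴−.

[Cr(ox)₃]⁴−

[CrCl₆]³−: Summing ligand charges against the −3 overall charge gives an oxidation state of +3 for chromium. Chromium is a group-6 element; Cr(III) is therefore d³. The d³ configuration leaves the e_g set evenly filled (or empty) — no strong Jahn–Teller driving force.
[Cr(ox)₃]⁴−: Summing ligand charges against the −4 overall charge gives an oxidation state of +2 for chromium. Group 6 minus oxidation state 2 gives a d⁴ configuration. Oxalate is a weak-field ligand for a first-row metal, so the complex is high-spin. The t₂g³e_g¹ (high-spin) configuration has an unevenly filled e_g set; the Jahn–Teller theorem predicts a tetragonal distortion (typically axial elongation) to lift the degeneracy.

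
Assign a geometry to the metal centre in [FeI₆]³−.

octahedral

Each iodide is −1; balancing the −3 overall charge requires Fe(III).
Fe sits in group 8, so the d-electron count is 8 − 3 = 5.
Coordination number: 6.
Six donors around a single metal centre give an octahedral coordination sphere.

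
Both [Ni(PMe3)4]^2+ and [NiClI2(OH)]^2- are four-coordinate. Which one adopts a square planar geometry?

For [Ni(PMe3)4]^2+: Summing ligand charges against the +2 overall charge gives an oxidation state of +2 for nickel. Nickel is a group-10 element; Ni(II) is therefore d⁸. Trimethylphosphine is a strong-field ligand (high in the spectrochemical series). A 3d d⁸ ion with strong-field ligands gains enough CFSE to favour square planar over tetrahedral. → square planar.
For [NiClI2(OH)]^2-: Each chloride is −1; each iodide is −1; each hydroxide is −1; balancing the −2 overall charge requires Ni(II). Ni sits in group 10, so the d-electron count is 10 − 2 = 8. Chloride, hydroxide, and iodide are weak-field ligands. With weak-field ligands the CFSE gain from square planar is small, so a 3d d⁸ ion takes the sterically preferred tetrahedral geometry. → tetrahedral.

[Ni(PMe3)4]^2+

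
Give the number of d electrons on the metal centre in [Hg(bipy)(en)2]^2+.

Summing ligand charges against the +2 overall charge gives an oxidation state of +2 for mercury.
Hg sits in group 12, so the d-electron count is 12 − 2 = 10.

d10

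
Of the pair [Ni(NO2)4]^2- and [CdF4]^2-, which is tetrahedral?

For [Ni(NO2)4]^2-: Summing ligand charges against the −2 overall charge gives an oxidation state of +2 for nickel. Ni sits in group 10, so the d-electron count is 10 − 2 = 8. Nitro (N-bound nitrite) is a strong-field ligand (high in the spectrochemical series). A 3d d⁸ ion with strong-field ligands gains enough CFSE to favour square planar over tetrahedral. → square planar.
For [CdF4]^2-: Ligand charges: each fluoride is −1. With an overall charge of −2 the cadmium centre must be in the +2 oxidation state. Cd sits in group 12, so the d-electron count is 12 − 2 = 10. A d¹⁰ ion has no crystal-field stabilisation preference between square planar and tetrahedral, so four ligands adopt the sterically favoured tetrahedral geometry. → tetrahedral.

[CdF4]^2-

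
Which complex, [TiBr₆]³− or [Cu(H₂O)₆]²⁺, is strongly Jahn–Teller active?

[TiBr₆]³−: Each bromide is −1; balancing the −3 overall charge requires Ti(III). Ti sits in group 4, so the d-electron count is 4 − 3 = 1. The d¹ configuration leaves the e_g set evenly filled (or empty) — no strong Jahn–Teller driving force.
[Cu(H₂O)₆]²⁺: Ligand charges: water is neutral. With an overall charge of +2 the copper centre must be in the +2 oxidation state. Group 11 minus oxidation state 2 gives a d⁹ configuration. The t₂g⁶e_g³ configuration has an unevenly filled e_g set; the Jahn–Teller theorem predicts a tetragonal distortion (typically axial elongation) to lift the degeneracy.

[Cu(H₂O)₆]²⁺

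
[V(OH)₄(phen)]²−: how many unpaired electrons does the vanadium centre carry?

Summing ligand charges against the −2 overall charge gives an oxidation state of +2 for vanadium.
Vanadium is a group-5 element; V(II) is therefore d³.
Counting donor atoms: 4×hydroxide (monodentate) → 4 donors; 1×1,10-phenanthroline (bidentate) → 2 donors. Coordination number = 6.
In an octahedral field the d³ configuration is t₂g³e_g⁰ (only one arrangement possible), giving 3 unpaired electrons.

3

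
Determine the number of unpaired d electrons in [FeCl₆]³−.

Summing ligand charges against the −3 overall charge gives an oxidation state of +3 for iron.
Iron is a group-8 element; Fe(III) is therefore d⁵.
The spin state decides the count: Chloride is a weak-field ligand for a first-row metal, so the complex is high-spin.
An octahedral high-spin d⁵ ion is t₂g³e_g², giving 5 unpaired electrons.

5 unpaired electrons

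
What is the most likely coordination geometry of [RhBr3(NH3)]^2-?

square planar

Each bromide is −1; ammonia is neutral; balancing the −2 overall charge requires Rh(I).
Rh sits in group 9, so the d-electron count is 9 − 1 = 8.
Coordination number: 4.
A 4d d⁸ ion has a large crystal-field splitting; square planar leaves the high-energy d_{x²−y²} orbital empty and maximises CFSE.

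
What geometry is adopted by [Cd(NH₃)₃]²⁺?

Ammonia is neutral; balancing the +2 overall charge requires Cd(II).
Group 12 minus oxidation state 2 gives a d¹⁰ configuration.
With 3 monodentate ligands the coordination number is 3.
Three ligands around a d¹⁰ centre minimise repulsion in a trigonal-planar arrangement.

trigonal planar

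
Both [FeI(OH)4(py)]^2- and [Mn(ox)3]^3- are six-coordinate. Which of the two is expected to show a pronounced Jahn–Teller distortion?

[FeI(OH)4(py)]^2-: Summing ligand charges against the −2 overall charge gives an oxidation state of +3 for iron. Fe sits in group 8, so the d-electron count is 8 − 3 = 5. Hydroxide and iodide are weak-field ligands for a first-row metal, so the complex is high-spin. The d⁵ configuration leaves the e_g set evenly filled (or empty) — no strong Jahn–Teller driving force.
[Mn(ox)3]^3-: Each oxalate is −2; balancing the −3 overall charge requires Mn(III). Mn sits in group 7, so the d-electron count is 7 − 3 = 4. Oxalate is a weak-field ligand for a first-row metal, so the complex is high-spin. The t₂g³e_g¹ (high-spin) configuration has an unevenly filled e_g set; the Jahn–Teller theorem predicts a tetragonal distortion (typically axial elongation) to lift the degeneracy.

[Mn(ox)3]^3-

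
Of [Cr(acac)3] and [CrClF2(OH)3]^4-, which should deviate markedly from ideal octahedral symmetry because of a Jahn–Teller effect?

[Cr(acac)3]: Summing ligand charges against the 0 overall charge gives an oxidation state of +3 for chromium. Cr sits in group 6, so the d-electron count is 6 − 3 = 3. The d³ configuration leaves the e_g set evenly filled (or empty) — no strong Jahn–Teller driving force.
[CrClF2(OH)3]^4-: Summing ligand charges against the −4 overall charge gives an oxidation state of +2 for chromium. Group 6 minus oxidation state 2 gives a d⁴ configuration. Chloride, fluoride, and hydroxide are weak-field ligands for a first-row metal, so the complex is high-spin. The t₂g³e_g¹ (high-spin) configuration has an unevenly filled e_g set; the Jahn–Teller theorem predicts a tetragonal distortion (typically axial elongation) to lift the degeneracy.

[CrClF2(OH)3]^4-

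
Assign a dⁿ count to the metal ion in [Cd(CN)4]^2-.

d10

Ligand charges: each cyanide is −1. With an overall charge of −2 the cadmium centre must be in the +2 oxidation state.
Group 12 minus oxidation state 2 gives a d¹⁰ configuration.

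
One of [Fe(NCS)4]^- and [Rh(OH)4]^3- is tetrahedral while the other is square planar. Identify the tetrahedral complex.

[Fe(NCS)4]^-

For [Fe(NCS)4]^-: Each isothiocyanate is −1; balancing the −1 overall charge requires Fe(III). Fe sits in group 8, so the d-electron count is 8 − 3 = 5. A high-spin d⁵ ion has zero CFSE in either geometry, so four ligands adopt the sterically favoured tetrahedral geometry. → tetrahedral.
For [Rh(OH)4]^3-: Ligand charges: each hydroxide is −1. With an overall charge of −3 the rhodium centre must be in the +1 oxidation state. Group 9 minus oxidation state 1 gives a d⁸ configuration. A 4d d⁸ ion has a large crystal-field splitting; square planar leaves the high-energy d_{x²−y²} orbital empty and maximises CFSE. → square planar.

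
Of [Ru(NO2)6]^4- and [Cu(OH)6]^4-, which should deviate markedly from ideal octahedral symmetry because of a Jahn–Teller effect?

[Cu(OH)6]^4-

[Ru(NO2)6]^4-: Ligand charges: each nitro (N-bound nitrite) is −1. With an overall charge of −4 the ruthenium centre must be in the +2 oxidation state. Ruthenium is a group-8 element; Ru(II) is therefore d⁶. A 4d ion has a large Δₒ and is invariably low-spin. The d⁶ configuration leaves the e_g set evenly filled (or empty) — no strong Jahn–Teller driving force.
[Cu(OH)6]^4-: Each hydroxide is −1; balancing the −4 overall charge requires Cu(II). Group 11 minus oxidation state 2 gives a d⁹ configuration. The t₂g⁶e_g³ configuration has an unevenly filled e_g set; the Jahn–Teller theorem predicts a tetragonal distortion (typically axial elongation) to lift the degeneracy.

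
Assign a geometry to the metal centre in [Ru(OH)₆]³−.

octahedral

Ligand charges: each hydroxide is −1. With an overall charge of −3 the ruthenium centre must be in the +3 oxidation state.
Group 8 minus oxidation state 3 gives a d⁵ configuration.
With 6 monodentate ligands the coordination number is 6.
Six donors around a single metal centre give an octahedral coordination sphere.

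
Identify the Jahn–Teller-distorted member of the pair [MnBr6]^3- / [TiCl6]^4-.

[MnBr6]^3-

[MnBr6]^3-: Ligand charges: each bromide is −1. With an overall charge of −3 the manganese centre must be in the +3 oxidation state. Group 7 minus oxidation state 3 gives a d⁴ configuration. Bromide is a weak-field ligand for a first-row metal, so the complex is high-spin. The t₂g³e_g¹ (high-spin) configuration has an unevenly filled e_g set; the Jahn–Teller theorem predicts a tetragonal distortion (typically axial elongation) to lift the degeneracy.
[TiCl6]^4-: Summing ligand charges against the −4 overall charge gives an oxidation state of +2 for titanium. Ti sits in group 4, so the d-electron count is 4 − 2 = 2. The d² configuration leaves the e_g set evenly filled (or empty) — no strong Jahn–Teller driving force.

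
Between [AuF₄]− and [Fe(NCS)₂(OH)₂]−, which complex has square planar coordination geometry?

[AuF₄]−

For [AuF₄]−: Ligand charges: each fluoride is −1. With an overall charge of −1 the gold centre must be in the +3 oxidation state. Au sits in group 11, so the d-electron count is 11 − 3 = 8. A 5d d⁸ ion has a large crystal-field splitting; square planar leaves the high-energy d_{x²−y²} orbital empty and maximises CFSE. → square planar.
For [Fe(NCS)₂(OH)₂]−: Each isothiocyanate is −1; each hydroxide is −1; balancing the −1 overall charge requires Fe(III). Group 8 minus oxidation state 3 gives a d⁵ configuration. A high-spin d⁵ ion has zero CFSE in either geometry, so four ligands adopt the sterically favoured tetrahedral geometry. → tetrahedral.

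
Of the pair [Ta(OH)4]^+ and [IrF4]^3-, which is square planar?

[IrF4]^3-

For [Ta(OH)4]^+: Each hydroxide is −1; balancing the +1 overall charge requires Ta(V). Ta sits in group 5, so the d-electron count is 5 − 5 = 0. A d⁰ ion has no crystal-field stabilisation preference between square planar and tetrahedral, so four ligands adopt the sterically favoured tetrahedral geometry. → tetrahedral.
For [IrF4]^3-: Each fluoride is −1; balancing the −3 overall charge requires Ir(I). Group 9 minus oxidation state 1 gives a d⁸ configuration. A 5d d⁸ ion has a large crystal-field splitting; square planar leaves the high-energy d_{x²−y²} orbital empty and maximises CFSE. → square planar.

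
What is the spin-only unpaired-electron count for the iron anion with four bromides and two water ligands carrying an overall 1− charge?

Summing ligand charges against the −1 overall charge gives an oxidation state of +3 for iron.
Fe sits in group 8, so the d-electron count is 8 − 3 = 5.
The spin state decides the count: Bromide is a weak-field ligand for a first-row metal, so the complex is high-spin.
An octahedral high-spin d⁵ ion is t₂g³e_g², giving 5 unpaired electrons.

5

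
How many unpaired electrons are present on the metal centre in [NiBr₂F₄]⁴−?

Each bromide is −1; each fluoride is −1; balancing the −4 overall charge requires Ni(II).
Nickel is a group-10 element; Ni(II) is therefore d⁸.
In an octahedral field the d⁸ configuration is t₂g⁶e_g² (only one arrangement possible), giving 2 unpaired electrons.

2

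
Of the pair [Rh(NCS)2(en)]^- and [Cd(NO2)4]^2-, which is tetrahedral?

For [Rh(NCS)2(en)]^-: Each isothiocyanate is −1; ethylenediamine is neutral; balancing the −1 overall charge requires Rh(I). Rhodium is a group-9 element; Rh(I) is therefore d⁸. A 4d d⁸ ion has a large crystal-field splitting; square planar leaves the high-energy d_{x²−y²} orbital empty and maximises CFSE. → square planar.
For [Cd(NO2)4]^2-: Ligand charges: each nitro (N-bound nitrite) is −1. With an overall charge of −2 the cadmium centre must be in the +2 oxidation state. Cadmium is a group-12 element; Cd(II) is therefore d¹⁰. A d¹⁰ ion has no crystal-field stabilisation preference between square planar and tetrahedral, so four ligands adopt the sterically favoured tetrahedral geometry. → tetrahedral.

[Cd(NO2)4]^2-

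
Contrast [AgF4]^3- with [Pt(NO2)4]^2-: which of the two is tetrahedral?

[AgF4]^3-

For [AgF4]^3-: Ligand charges: each fluoride is −1. With an overall charge of −3 the silver centre must be in the +1 oxidation state. Silver is a group-11 element; Ag(I) is therefore d¹⁰. A d¹⁰ ion has no crystal-field stabilisation preference between square planar and tetrahedral, so four ligands adopt the sterically favoured tetrahedral geometry. → tetrahedral.
For [Pt(NO2)4]^2-: Each nitro (N-bound nitrite) is −1; balancing the −2 overall charge requires Pt(II). Group 10 minus oxidation state 2 gives a d⁸ configuration. A 5d d⁸ ion has a large crystal-field splitting; square planar leaves the high-energy d_{x²−y²} orbital empty and maximises CFSE. → square planar.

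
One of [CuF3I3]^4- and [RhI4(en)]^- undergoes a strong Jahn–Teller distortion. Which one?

[CuF3I3]^4-

[CuF3I3]^4-: Ligand charges: each fluoride is −1; each iodide is −1. With an overall charge of −4 the copper centre must be in the +2 oxidation state. Group 11 minus oxidation state 2 gives a d⁹ configuration. The t₂g⁶e_g³ configuration has an unevenly filled e_g set; the Jahn–Teller theorem predicts a tetragonal distortion (typically axial elongation) to lift the degeneracy.
[RhI4(en)]^-: Ligand charges: each iodide is −1; ethylenediamine is neutral. With an overall charge of −1 the rhodium centre must be in the +3 oxidation state. Rh sits in group 9, so the d-electron count is 9 − 3 = 6. A 4d ion has a large Δₒ and is invariably low-spin. The d⁶ configuration leaves the e_g set evenly filled (or empty) — no strong Jahn–Teller driving force.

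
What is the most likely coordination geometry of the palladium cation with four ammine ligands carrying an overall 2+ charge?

Summing ligand charges against the +2 overall charge gives an oxidation state of +2 for palladium.
Group 10 minus oxidation state 2 gives a d⁸ configuration.
Coordination number: 4.
A 4d d⁸ ion has a large crystal-field splitting; square planar leaves the high-energy d_{x²−y²} orbital empty and maximises CFSE.

square planar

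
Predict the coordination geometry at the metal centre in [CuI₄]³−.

Ligand charges: each iodide is −1. With an overall charge of −3 the copper centre must be in the +1 oxidation state.
Copper is a group-11 element; Cu(I) is therefore d¹⁰.
Coordination number: 4.
A d¹⁰ ion has no crystal-field stabilisation preference between square planar and tetrahedral, so four ligands adopt the sterically favoured tetrahedral geometry.

tetrahedral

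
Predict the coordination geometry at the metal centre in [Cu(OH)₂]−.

linear

Ligand charges: each hydroxide is −1. With an overall charge of −1 the copper centre must be in the +1 oxidation state.
Cu sits in group 11, so the d-electron count is 11 − 1 = 10.
With 2 monodentate ligands the coordination number is 2.
A d¹⁰ ion with only two ligands adopts a linear arrangement (sp hybridisation; no CFSE preference).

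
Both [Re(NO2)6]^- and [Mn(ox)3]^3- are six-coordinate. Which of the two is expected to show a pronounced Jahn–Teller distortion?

[Mn(ox)3]^3-

[Re(NO2)6]^-: Summing ligand charges against the −1 overall charge gives an oxidation state of +5 for rhenium. Group 7 minus oxidation state 5 gives a d² configuration. The d² configuration leaves the e_g set evenly filled (or empty) — no strong Jahn–Teller driving force.
[Mn(ox)3]^3-: Summing ligand charges against the −3 overall charge gives an oxidation state of +3 for manganese. Mn sits in group 7, so the d-electron count is 7 − 3 = 4. Oxalate is a weak-field ligand for a first-row metal, so the complex is high-spin. The t₂g³e_g¹ (high-spin) configuration has an unevenly filled e_g set; the Jahn–Teller theorem predicts a tetragonal distortion (typically axial elongation) to lift the degeneracy.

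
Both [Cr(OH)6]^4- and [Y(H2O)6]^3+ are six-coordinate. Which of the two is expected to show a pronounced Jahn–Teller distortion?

[Cr(OH)6]^4-: Ligand charges: each hydroxide is −1. With an overall charge of −4 the chromium centre must be in the +2 oxidation state. Chromium is a group-6 element; Cr(II) is therefore d⁴. Hydroxide is a weak-field ligand for a first-row metal, so the complex is high-spin. The t₂g³e_g¹ (high-spin) configuration has an unevenly filled e_g set; the Jahn–Teller theorem predicts a tetragonal distortion (typically axial elongation) to lift the degeneracy.
[Y(H2O)6]^3+: Ligand charges: water is neutral. With an overall charge of +3 the yttrium centre must be in the +3 oxidation state. Group 3 minus oxidation state 3 gives a d⁰ configuration. The d⁰ configuration leaves the e_g set evenly filled (or empty) — no strong Jahn–Teller driving force.

[Cr(OH)6]^4-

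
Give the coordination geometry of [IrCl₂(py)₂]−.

square planar

Each chloride is −1; pyridine is neutral; balancing the −1 overall charge requires Ir(I).
Group 9 minus oxidation state 1 gives a d⁸ configuration.
Coordination number: 4.
A 5d d⁸ ion has a large crystal-field splitting; square planar leaves the high-energy d_{x²−y²} orbital empty and maximises CFSE.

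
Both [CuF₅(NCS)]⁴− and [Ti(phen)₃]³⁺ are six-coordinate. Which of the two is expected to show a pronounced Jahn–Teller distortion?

[CuF₅(NCS)]⁴−

[CuF₅(NCS)]⁴−: Ligand charges: each fluoride is −1; each isothiocyanate is −1. With an overall charge of −4 the copper centre must be in the +2 oxidation state. Cu sits in group 11, so the d-electron count is 11 − 2 = 9. The t₂g⁶e_g³ configuration has an unevenly filled e_g set; the Jahn–Teller theorem predicts a tetragonal distortion (typically axial elongation) to lift the degeneracy.
[Ti(phen)₃]³⁺: Summing ligand charges against the +3 overall charge gives an oxidation state of +3 for titanium. Group 4 minus oxidation state 3 gives a d¹ configuration. The d¹ configuration leaves the e_g set evenly filled (or empty) — no strong Jahn–Teller driving force.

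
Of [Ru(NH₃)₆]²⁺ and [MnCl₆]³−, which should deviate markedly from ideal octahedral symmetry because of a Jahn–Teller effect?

[MnCl₆]³−

[Ru(NH₃)₆]²⁺: Ammonia is neutral; balancing the +2 overall charge requires Ru(II). Ruthenium is a group-8 element; Ru(II) is therefore d⁶. A 4d ion has a large Δₒ and is invariably low-spin. The d⁶ configuration leaves the e_g set evenly filled (or empty) — no strong Jahn–Teller driving force.
[MnCl₆]³−: Ligand charges: each chloride is −1. With an overall charge of −3 the manganese centre must be in the +3 oxidation state. Mn sits in group 7, so the d-electron count is 7 − 3 = 4. Chloride is a weak-field ligand for a first-row metal, so the complex is high-spin. The t₂g³e_g¹ (high-spin) configuration has an unevenly filled e_g set; the Jahn–Teller theorem predicts a tetragonal distortion (typically axial elongation) to lift the degeneracy.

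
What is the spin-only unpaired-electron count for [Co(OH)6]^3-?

Summing ligand charges against the −3 overall charge gives an oxidation state of +3 for cobalt.
Cobalt is a group-9 element; Co(III) is therefore d⁶.
The spin state decides the count: Co(III) has an exceptionally large octahedral splitting and is low-spin with essentially every ligand except fluoride.
An octahedral low-spin d⁶ ion is t₂g⁶e_g⁰, giving 0 unpaired electrons.

0 unpaired electrons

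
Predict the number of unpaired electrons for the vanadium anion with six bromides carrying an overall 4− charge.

3 unpaired electrons

Each bromide is −1; balancing the −4 overall charge requires V(II).
Group 5 minus oxidation state 2 gives a d³ configuration.
In an octahedral field the d³ configuration is t₂g³e_g⁰ (only one arrangement possible), giving 3 unpaired electrons.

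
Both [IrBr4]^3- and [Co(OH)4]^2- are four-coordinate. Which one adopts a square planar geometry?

[IrBr4]^3-

For [IrBr4]^3-: Each bromide is −1; balancing the −3 overall charge requires Ir(I). Group 9 minus oxidation state 1 gives a d⁸ configuration. A 5d d⁸ ion has a large crystal-field splitting; square planar leaves the high-energy d_{x²−y²} orbital empty and maximises CFSE. → square planar.
For [Co(OH)4]^2-: Summing ligand charges against the −2 overall charge gives an oxidation state of +2 for cobalt. Group 9 minus oxidation state 2 gives a d⁷ configuration. For a high-spin 3d d⁷ ion with weak-field ligands the small Δₜ gives little square-planar CFSE advantage, so four ligands adopt the sterically favoured tetrahedral geometry. → tetrahedral.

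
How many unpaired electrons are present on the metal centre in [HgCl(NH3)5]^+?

Ligand charges: each chloride is −1; ammonia is neutral. With an overall charge of +1 the mercury centre must be in the +2 oxidation state.
Hg sits in group 12, so the d-electron count is 12 − 2 = 10.
In an octahedral field the d¹⁰ configuration is t₂g⁶e_g⁴, giving 0 unpaired electrons.

0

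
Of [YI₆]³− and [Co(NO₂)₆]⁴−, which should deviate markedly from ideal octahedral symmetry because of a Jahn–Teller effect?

[Co(NO₂)₆]⁴−

[YI₆]³−: Each iodide is −1; balancing the −3 overall charge requires Y(III). Yttrium is a group-3 element; Y(III) is therefore d⁰. The d⁰ configuration leaves the e_g set evenly filled (or empty) — no strong Jahn–Teller driving force.
[Co(NO₂)₆]⁴−: Each nitro (N-bound nitrite) is −1; balancing the −4 overall charge requires Co(II). Cobalt is a group-9 element; Co(II) is therefore d⁷. Nitro (N-bound nitrite) is a strong-field ligand (high in the spectrochemical series) for a first-row metal, so the complex is low-spin. The t₂g⁶e_g¹ (low-spin) configuration has an unevenly filled e_g set; the Jahn–Teller theorem predicts a tetragonal distortion (typically axial elongation) to lift the degeneracy.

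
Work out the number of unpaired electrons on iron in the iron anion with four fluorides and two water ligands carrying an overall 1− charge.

5 unpaired electrons

Ligand charges: each fluoride is −1; water is neutral. With an overall charge of −1 the iron centre must be in the +3 oxidation state.
Iron is a group-8 element; Fe(III) is therefore d⁵.
The spin state decides the count: Fluoride is a weak-field ligand for a first-row metal, so the complex is high-spin.
An octahedral high-spin d⁵ ion is t₂g³e_g², giving 5 unpaired electrons.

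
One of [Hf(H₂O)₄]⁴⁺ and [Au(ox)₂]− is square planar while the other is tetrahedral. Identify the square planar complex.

For [Hf(H₂O)₄]⁴⁺: Ligand charges: water is neutral. With an overall charge of +4 the hafnium centre must be in the +4 oxidation state. Hafnium is a group-4 element; Hf(IV) is therefore d⁰. A d⁰ ion has no crystal-field stabilisation preference between square planar and tetrahedral, so four ligands adopt the sterically favoured tetrahedral geometry. → tetrahedral.
For [Au(ox)₂]−: Ligand charges: each oxalate is −2. With an overall charge of −1 the gold centre must be in the +3 oxidation state. Gold is a group-11 element; Au(III) is therefore d⁸. A 5d d⁸ ion has a large crystal-field splitting; square planar leaves the high-energy d_{x²−y²} orbital empty and maximises CFSE. → square planar.

[Au(ox)₂]−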